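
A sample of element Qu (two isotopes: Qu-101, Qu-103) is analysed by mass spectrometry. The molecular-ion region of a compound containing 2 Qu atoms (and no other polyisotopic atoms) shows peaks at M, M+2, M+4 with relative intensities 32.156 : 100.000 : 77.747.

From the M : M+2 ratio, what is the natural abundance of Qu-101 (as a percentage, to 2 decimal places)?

Let p = fractional abundance of Qu-101. I(M+2)/I(M) = [C(2,1)·p^1·(1−p)] / p^2 = 2·(1−p)/p = 100.000/32.156 = 3.1098
(1−p)/p = 3.1098/2 = 1.5549  ⇒  p = 1/(1 + 1.5549) = 0.3914
Qu-101: 39.14%, Qu-103: 60.86%.

39.14%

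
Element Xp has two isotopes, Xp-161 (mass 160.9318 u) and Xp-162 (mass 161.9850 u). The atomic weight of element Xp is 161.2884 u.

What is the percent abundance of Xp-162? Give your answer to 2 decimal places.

Writing the weighted mean with unknown fraction x of Xp-161:
160.9318·x + 161.9850·(1 − x) = 161.2884
(160.9318 − 161.9850)·x = 161.2884 − 161.9850
x = -0.6966 / -1.0532 = 0.66141 → 66.14% Xp-161, 33.86% Xp-162.

33.86%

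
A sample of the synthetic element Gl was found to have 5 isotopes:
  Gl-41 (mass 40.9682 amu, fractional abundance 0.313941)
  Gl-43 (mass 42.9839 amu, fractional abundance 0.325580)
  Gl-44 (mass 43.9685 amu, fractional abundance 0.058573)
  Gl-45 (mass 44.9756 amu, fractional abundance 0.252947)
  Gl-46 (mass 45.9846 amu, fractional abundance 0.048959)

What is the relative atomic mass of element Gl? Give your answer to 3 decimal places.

43.059 amu

Average mass = Σ (abundance × isotope mass) = 0.313941 × 40.9682 + 0.325580 × 42.9839 + 0.058573 × 43.9685 + 0.252947 × 44.9756 + 0.048959 × 45.9846
= 12.86160 + 13.99470 + 2.57537 + 11.37644 + 2.25136 = 43.05947 amu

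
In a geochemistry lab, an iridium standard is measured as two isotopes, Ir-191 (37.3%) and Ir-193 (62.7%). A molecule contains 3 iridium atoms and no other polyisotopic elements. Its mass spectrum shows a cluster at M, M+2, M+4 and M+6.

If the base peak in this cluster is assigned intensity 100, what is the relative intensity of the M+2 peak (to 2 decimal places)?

Term probabilities: M 0.0519, M+2 0.2617, M+4 0.4399, M+6 0.2465. Base peak = M+4.
P(M+4) = C(3,2) × 0.373^1 × 0.627^2 = 3 × 0.3730 × 0.393129 = 0.439911 (base)
P(M+2) = C(3,1) × 0.373^2 × 0.627^1 = 3 × 0.139129 × 0.6270 = 0.261702
Relative intensity = 0.261702 / 0.439911 × 100 = 59.49

59.49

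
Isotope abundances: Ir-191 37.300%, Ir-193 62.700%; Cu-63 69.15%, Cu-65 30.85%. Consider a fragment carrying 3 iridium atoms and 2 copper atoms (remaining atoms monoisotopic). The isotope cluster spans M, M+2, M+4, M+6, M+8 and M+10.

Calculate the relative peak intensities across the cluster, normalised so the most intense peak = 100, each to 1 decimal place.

Iridium pattern (n=3): 0.05189512 : 0.26170165 : 0.43991135 : 0.24649188
Copper pattern (n=2): 0.47817225 : 0.4266555 : 0.09517225
Convolve the two distributions (both contribute in 2-u steps):
  M: 0.05189512×0.47817225 = 0.024815
  M+2: 0.05189512×0.4266555 + 0.26170165×0.47817225 = 0.147280
  M+4: 0.05189512×0.09517225 + 0.26170165×0.4266555 + 0.43991135×0.47817225 = 0.326949
  M+6: 0.26170165×0.09517225 + 0.43991135×0.4266555 + 0.24649188×0.47817225 = 0.330463
  M+8: 0.43991135×0.09517225 + 0.24649188×0.4266555 = 0.147034
  M+10: 0.24649188×0.09517225 = 0.023459
Scale to base peak (0.330463) = 100: 7.5 : 44.6 : 98.9 : 100.0 : 44.5 : 7.1

7.5 : 44.6 : 98.9 : 100.0 : 44.5 : 7.1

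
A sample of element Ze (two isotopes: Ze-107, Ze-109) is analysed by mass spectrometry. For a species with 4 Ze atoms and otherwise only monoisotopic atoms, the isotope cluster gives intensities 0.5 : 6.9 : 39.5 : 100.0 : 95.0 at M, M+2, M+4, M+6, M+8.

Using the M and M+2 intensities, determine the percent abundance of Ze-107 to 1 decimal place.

22.5%

If p is the fraction of Ze that is Ze-107, then I(M+2)/I(M) = [C(4,1)·p^3·(1−p)] / p^4 = 4·(1−p)/p = 6.9/0.5 = 13.8000
(1−p)/p = 13.8000/4 = 3.4500  ⇒  p = 1/(1 + 3.4500) = 0.2247
Ze-107: 22.5%, Ze-109: 77.5%.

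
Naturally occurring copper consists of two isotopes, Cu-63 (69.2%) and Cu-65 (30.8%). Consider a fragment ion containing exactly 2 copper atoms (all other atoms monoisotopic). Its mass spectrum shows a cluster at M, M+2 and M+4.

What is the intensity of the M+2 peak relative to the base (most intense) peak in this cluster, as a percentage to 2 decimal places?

89.02%

(0.692 + 0.308)^2 gives M 0.4789, M+2 0.4263, M+4 0.0949; the largest is M.
P(M) = C(2,0) × 0.692^2 × 0.308^0 = 1 × 0.478864 × 1.0000 = 0.478864 (base)
P(M+2) = C(2,1) × 0.692^1 × 0.308^1 = 2 × 0.6920 × 0.3080 = 0.426272
Relative intensity = 0.426272 / 0.478864 × 100 = 89.02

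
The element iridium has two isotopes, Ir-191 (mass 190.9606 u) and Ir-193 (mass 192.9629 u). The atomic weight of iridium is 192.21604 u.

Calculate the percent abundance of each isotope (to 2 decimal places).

Writing the weighted mean with unknown fraction x of Ir-191:
190.9606·x + 192.9629·(1 − x) = 192.21604
(190.9606 − 192.9629)·x = 192.21604 − 192.9629
x = -0.74686 / -2.0023 = 0.37300 → 37.30% Ir-191, 62.70% Ir-193.

Ir-191: 37.30%, Ir-193: 62.70%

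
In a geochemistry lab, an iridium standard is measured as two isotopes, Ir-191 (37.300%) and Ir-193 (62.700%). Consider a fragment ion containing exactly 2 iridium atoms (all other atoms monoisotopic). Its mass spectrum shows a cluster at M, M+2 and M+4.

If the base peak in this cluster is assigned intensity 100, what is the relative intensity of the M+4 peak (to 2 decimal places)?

Term probabilities: M 0.1391, M+2 0.4677, M+4 0.3931. Base peak = M+2.
P(M+2) = C(2,1) × 0.37300^1 × 0.62700^1 = 2 × 0.3730 × 0.6270 = 0.467742 (base)
P(M+4) = C(2,2) × 0.37300^0 × 0.62700^2 = 1 × 1.0000 × 0.393129 = 0.393129
Relative intensity = 0.393129 / 0.467742 × 100 = 84.05

84.05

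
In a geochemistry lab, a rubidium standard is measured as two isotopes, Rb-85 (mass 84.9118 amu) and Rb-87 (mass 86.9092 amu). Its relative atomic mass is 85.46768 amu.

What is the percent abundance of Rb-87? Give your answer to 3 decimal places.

27.830%

Writing the weighted mean with unknown fraction x of Rb-85:
84.9118·x + 86.9092·(1 − x) = 85.46768
(84.9118 − 86.9092)·x = 85.46768 − 86.9092
x = -1.44152 / -1.9974 = 0.72170 → 72.170% Rb-85, 27.830% Rb-87.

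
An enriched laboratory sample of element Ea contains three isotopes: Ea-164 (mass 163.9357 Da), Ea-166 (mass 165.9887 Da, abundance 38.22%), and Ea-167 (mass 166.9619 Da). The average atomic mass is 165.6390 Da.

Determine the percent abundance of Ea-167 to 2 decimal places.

The remaining 61.78% is split between Ea-164 (fraction x) and Ea-167 (fraction 0.6178 − x).
Substituting: 163.9357x + 166.9619(0.6178 − x) = 102.19811886
(163.9357 − 166.9619)x = -0.95094296  ⇒  x = 0.31424, y = 0.30356
Ea-164: 31.42%, Ea-167: 30.36%.

30.36%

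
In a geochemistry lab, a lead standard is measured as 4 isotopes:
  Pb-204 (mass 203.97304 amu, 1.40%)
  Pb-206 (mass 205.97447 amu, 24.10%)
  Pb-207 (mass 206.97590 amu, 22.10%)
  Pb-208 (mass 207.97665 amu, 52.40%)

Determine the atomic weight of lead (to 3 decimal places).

207.217 amu

Ar = Σ fᵢ·mᵢ = 0.0140 × 203.97304 + 0.2410 × 205.97447 + 0.2210 × 206.97590 + 0.5240 × 207.97665
= 2.855623 + 49.639847 + 45.741674 + 108.979765 = 207.216909 amu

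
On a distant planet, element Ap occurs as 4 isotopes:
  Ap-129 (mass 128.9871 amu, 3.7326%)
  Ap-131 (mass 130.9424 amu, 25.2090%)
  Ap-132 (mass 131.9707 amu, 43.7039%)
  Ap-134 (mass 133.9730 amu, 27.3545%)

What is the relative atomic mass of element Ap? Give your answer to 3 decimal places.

132.148 amu

The abundance-weighted mean is 0.037326 × 128.9871 + 0.252090 × 130.9424 + 0.437039 × 131.9707 + 0.273545 × 133.9730
= 4.81457 + 33.00927 + 57.67634 + 36.64764 = 132.14782 amu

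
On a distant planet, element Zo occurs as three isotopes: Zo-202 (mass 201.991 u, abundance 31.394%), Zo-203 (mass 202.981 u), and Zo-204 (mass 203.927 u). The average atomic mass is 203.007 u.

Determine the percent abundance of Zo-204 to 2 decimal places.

Let x and y be the fractions of Zo-203 and Zo-204. Then x + y = 1 − 0.31394 = 0.68606 and 202.981x + 203.927y = 203.007 − 0.31394×201.991 = 139.59394546.
Substituting: 202.981x + 203.927(0.68606 − x) = 139.59394546
(202.981 − 203.927)x = -0.31221216  ⇒  x = 0.33003, y = 0.35603
Zo-203: 33.00%, Zo-204: 35.60%.

35.60%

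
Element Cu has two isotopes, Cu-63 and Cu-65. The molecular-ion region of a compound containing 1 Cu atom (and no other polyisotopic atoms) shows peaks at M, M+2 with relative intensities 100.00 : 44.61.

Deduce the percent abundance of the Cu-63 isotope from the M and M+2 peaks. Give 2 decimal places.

69.15%

If p is the fraction of Cu that is Cu-63, then I(M+2)/I(M) = [C(1,1)·p^0·(1−p)] / p^1 = 1·(1−p)/p = 44.61/100.00 = 0.4461
(1−p)/p = 0.4461/1 = 0.4461  ⇒  p = 1/(1 + 0.4461) = 0.6915
Cu-63: 69.15%, Cu-65: 30.85%.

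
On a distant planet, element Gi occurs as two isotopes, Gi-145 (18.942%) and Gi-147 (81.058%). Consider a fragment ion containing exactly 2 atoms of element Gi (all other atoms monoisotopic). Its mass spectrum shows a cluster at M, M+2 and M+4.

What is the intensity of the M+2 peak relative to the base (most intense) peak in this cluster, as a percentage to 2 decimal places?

46.74%

(0.18942 + 0.81058)^2 gives M 0.0359, M+2 0.3071, M+4 0.6570; the largest is M+4.
P(M+4) = C(2,2) × 0.18942^0 × 0.81058^2 = 1 × 1.0000 × 0.65703994 = 0.657040 (base)
P(M+2) = C(2,1) × 0.18942^1 × 0.81058^1 = 2 × 0.18942 × 0.81058 = 0.307080
Relative intensity = 0.307080 / 0.657040 × 100 = 46.74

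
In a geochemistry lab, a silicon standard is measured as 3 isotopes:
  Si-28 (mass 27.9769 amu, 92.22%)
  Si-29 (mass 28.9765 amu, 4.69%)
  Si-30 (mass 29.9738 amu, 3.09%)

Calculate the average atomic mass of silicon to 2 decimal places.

Weight each isotope mass by its fractional abundance: 0.9222 × 27.9769 + 0.0469 × 28.9765 + 0.0309 × 29.9738
= 25.80030 + 1.35900 + 0.92619 = 28.08549 amu

28.09 amu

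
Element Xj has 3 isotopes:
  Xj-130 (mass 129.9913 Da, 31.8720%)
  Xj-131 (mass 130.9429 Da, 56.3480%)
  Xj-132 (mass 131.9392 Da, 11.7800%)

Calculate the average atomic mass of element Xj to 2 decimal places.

Average mass = Σ (abundance × isotope mass) = 0.318720 × 129.9913 + 0.563480 × 130.9429 + 0.117800 × 131.9392
= 41.43083 + 73.78371 + 15.54244 = 130.75698 Da

130.76 Da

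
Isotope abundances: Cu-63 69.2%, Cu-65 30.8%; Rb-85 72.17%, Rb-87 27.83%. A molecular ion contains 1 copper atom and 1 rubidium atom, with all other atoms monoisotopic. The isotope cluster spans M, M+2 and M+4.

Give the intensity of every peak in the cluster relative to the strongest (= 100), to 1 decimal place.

100.0 : 83.1 : 17.2

Copper pattern (n=1): 0.6920 : 0.3080
Rubidium pattern (n=1): 0.7217 : 0.2783
Convolve the two distributions (both contribute in 2-u steps):
  M: 0.6920×0.7217 = 0.499416
  M+2: 0.6920×0.2783 + 0.3080×0.7217 = 0.414867
  M+4: 0.3080×0.2783 = 0.085716
Scale to base peak (0.499416) = 100: 100.0 : 83.1 : 17.2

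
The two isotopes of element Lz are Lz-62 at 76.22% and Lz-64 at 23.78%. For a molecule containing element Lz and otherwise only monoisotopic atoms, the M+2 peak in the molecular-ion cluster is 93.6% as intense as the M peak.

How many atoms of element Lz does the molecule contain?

3

The M+2/M ratio from n Lz atoms is n · q/p = n · 0.2378/0.7622.
n = 0.936 × 0.7622/0.2378 = 3.00 ≈ 3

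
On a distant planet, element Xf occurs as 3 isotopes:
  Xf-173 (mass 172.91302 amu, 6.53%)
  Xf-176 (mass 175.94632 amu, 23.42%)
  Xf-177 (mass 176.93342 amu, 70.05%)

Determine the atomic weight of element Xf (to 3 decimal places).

The abundance-weighted mean is 0.0653 × 172.91302 + 0.2342 × 175.94632 + 0.7005 × 176.93342
= 11.291220 + 41.206628 + 123.941861 = 176.439709 amu

176.440 amu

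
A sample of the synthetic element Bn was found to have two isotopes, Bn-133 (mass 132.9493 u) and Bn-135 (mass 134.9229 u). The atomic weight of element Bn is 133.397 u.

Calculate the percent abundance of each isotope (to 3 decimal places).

Bn-133: 77.316%, Bn-135: 22.684%

Writing the weighted mean with unknown fraction x of Bn-133:
132.9493·x + 134.9229·(1 − x) = 133.397
(132.9493 − 134.9229)·x = 133.397 − 134.9229
x = -1.5259 / -1.9736 = 0.77316 → 77.316% Bn-133, 22.684% Bn-135.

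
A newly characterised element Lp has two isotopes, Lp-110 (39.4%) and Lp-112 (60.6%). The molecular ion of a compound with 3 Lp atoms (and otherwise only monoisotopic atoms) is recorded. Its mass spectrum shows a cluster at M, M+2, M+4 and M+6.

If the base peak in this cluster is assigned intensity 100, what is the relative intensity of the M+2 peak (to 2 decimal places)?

Term probabilities: M 0.0612, M+2 0.2822, M+4 0.4341, M+6 0.2225. Base peak = M+4.
P(M+4) = C(3,2) × 0.394^1 × 0.606^2 = 3 × 0.3940 × 0.367236 = 0.434073 (base)
P(M+2) = C(3,1) × 0.394^2 × 0.606^1 = 3 × 0.155236 × 0.6060 = 0.282219
Relative intensity = 0.282219 / 0.434073 × 100 = 65.02

65.02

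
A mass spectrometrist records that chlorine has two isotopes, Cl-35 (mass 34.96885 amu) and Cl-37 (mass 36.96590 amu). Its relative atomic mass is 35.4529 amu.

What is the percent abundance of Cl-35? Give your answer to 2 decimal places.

75.76%

With x = fraction of Cl-35 (so Cl-37 is 1 − x):
34.96885·x + 36.96590·(1 − x) = 35.4529
(34.96885 − 36.96590)·x = 35.4529 − 36.96590
x = -1.51300 / -1.99705 = 0.75762 → 75.76% Cl-35, 24.24% Cl-37.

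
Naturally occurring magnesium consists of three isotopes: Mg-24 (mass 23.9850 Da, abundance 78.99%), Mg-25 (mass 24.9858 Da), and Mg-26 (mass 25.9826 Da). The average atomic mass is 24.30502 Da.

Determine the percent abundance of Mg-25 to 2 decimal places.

10.00%

The remaining 21.01% is split between Mg-25 (fraction x) and Mg-26 (fraction 0.2101 − x).
Substituting: 24.9858x + 25.9826(0.2101 − x) = 5.3592685
(24.9858 − 25.9826)x = -0.09967576  ⇒  x = 0.10000, y = 0.11010
Mg-25: 10.00%, Mg-26: 11.01%.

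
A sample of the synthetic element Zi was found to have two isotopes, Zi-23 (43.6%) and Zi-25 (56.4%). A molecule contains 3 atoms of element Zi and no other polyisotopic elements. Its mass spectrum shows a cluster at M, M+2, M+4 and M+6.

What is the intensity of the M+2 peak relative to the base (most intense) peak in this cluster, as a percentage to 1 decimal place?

(0.436 + 0.564)^3 gives M 0.0829, M+2 0.3216, M+4 0.4161, M+6 0.1794; the largest is M+4.
P(M+4) = C(3,2) × 0.436^1 × 0.564^2 = 3 × 0.4360 × 0.318096 = 0.416070 (base)
P(M+2) = C(3,1) × 0.436^2 × 0.564^1 = 3 × 0.190096 × 0.5640 = 0.321642
Relative intensity = 0.321642 / 0.416070 × 100 = 77.3

77.3%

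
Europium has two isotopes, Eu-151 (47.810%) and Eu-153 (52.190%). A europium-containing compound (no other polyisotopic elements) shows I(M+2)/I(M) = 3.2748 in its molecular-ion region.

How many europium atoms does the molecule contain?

With n Eu atoms, P(M+2)/P(M) = C(n,1)·p^(n−1)q / p^n = n·q/p = n · 0.52190/0.47810.
n = 3.2748 × 0.47810/0.52190 = 3.00 ≈ 3

3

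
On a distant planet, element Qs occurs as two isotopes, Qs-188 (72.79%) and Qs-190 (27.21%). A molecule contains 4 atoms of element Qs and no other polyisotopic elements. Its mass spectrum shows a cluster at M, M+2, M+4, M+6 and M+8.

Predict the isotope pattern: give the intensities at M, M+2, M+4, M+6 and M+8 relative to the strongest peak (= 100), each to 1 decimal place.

66.9 : 100.0 : 56.1 : 14.0 : 1.3

The 4 Qs atoms are independent, so intensities follow the terms of (0.7279 + 0.2721)^4.
P(M) = 0.7279^4 = 0.280729
P(M+2) = 4 × 0.7279^3 × 0.2721^1 = 0.419763
P(M+4) = 6 × 0.7279^2 × 0.2721^2 = 0.235370
P(M+6) = 4 × 0.7279^1 × 0.2721^3 = 0.058657
P(M+8) = 0.2721^4 = 0.005482
The M+2 peak is largest (0.419763); scaling to 100 gives 66.9 : 100.0 : 56.1 : 14.0 : 1.3.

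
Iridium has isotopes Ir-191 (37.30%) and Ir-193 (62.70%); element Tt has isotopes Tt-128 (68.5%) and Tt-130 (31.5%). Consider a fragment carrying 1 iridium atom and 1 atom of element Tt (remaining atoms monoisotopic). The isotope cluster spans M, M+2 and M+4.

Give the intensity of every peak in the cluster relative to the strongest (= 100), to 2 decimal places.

Iridium pattern (n=1): 0.3730 : 0.6270
Element Tt pattern (n=1): 0.6850 : 0.3150
Convolve the two distributions (both contribute in 2-u steps):
  M: 0.3730×0.6850 = 0.255505
  M+2: 0.3730×0.3150 + 0.6270×0.6850 = 0.546990
  M+4: 0.6270×0.3150 = 0.197505
Scale to base peak (0.546990) = 100: 46.71 : 100.00 : 36.11

46.71 : 100.00 : 36.11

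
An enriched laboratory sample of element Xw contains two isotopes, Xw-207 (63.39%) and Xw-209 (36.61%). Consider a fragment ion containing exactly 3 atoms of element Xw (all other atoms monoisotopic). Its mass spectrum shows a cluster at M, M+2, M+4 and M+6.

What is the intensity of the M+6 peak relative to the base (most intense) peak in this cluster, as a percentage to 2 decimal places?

11.12%

(0.6339 + 0.3661)^3 gives M 0.2547, M+2 0.4413, M+4 0.2549, M+6 0.0491; the largest is M+2.
P(M+2) = C(3,1) × 0.6339^2 × 0.3661^1 = 3 × 0.40182921 × 0.3661 = 0.441329 (base)
P(M+6) = C(3,3) × 0.6339^0 × 0.3661^3 = 1 × 1.0000 × 0.04906809 = 0.049068
Relative intensity = 0.049068 / 0.441329 × 100 = 11.12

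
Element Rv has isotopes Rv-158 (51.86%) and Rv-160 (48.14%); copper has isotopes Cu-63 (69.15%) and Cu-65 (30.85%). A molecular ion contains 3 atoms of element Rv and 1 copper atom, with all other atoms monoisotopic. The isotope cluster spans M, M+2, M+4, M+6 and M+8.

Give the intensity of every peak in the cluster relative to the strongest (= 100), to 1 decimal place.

Element Rv pattern (n=3): 0.13947537 : 0.38841176 : 0.36055036 : 0.11156251
Copper pattern (n=1): 0.6915 : 0.3085
Convolve the two distributions (both contribute in 2-u steps):
  M: 0.13947537×0.6915 = 0.096447
  M+2: 0.13947537×0.3085 + 0.38841176×0.6915 = 0.311615
  M+4: 0.38841176×0.3085 + 0.36055036×0.6915 = 0.369146
  M+6: 0.36055036×0.3085 + 0.11156251×0.6915 = 0.188375
  M+8: 0.11156251×0.3085 = 0.034417
Scale to base peak (0.369146) = 100: 26.1 : 84.4 : 100.0 : 51.0 : 9.3

26.1 : 84.4 : 100.0 : 51.0 : 9.3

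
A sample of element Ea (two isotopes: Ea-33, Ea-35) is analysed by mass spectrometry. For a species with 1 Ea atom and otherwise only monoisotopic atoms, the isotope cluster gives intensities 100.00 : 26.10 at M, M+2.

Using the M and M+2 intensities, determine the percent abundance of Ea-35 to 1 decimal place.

20.7%

Write p for the Ea-33 fraction. I(M+2)/I(M) = [C(1,1)·p^0·(1−p)] / p^1 = 1·(1−p)/p = 26.10/100.00 = 0.2610
(1−p)/p = 0.2610/1 = 0.2610  ⇒  p = 1/(1 + 0.2610) = 0.7930
Ea-33: 79.3%, Ea-35: 20.7%.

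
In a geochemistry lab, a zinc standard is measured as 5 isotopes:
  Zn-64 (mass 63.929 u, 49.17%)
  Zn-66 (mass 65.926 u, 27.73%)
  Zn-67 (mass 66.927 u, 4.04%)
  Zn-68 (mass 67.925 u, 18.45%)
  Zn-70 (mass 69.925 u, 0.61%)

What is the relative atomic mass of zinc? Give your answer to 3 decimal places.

Average mass = Σ (abundance × isotope mass) = 0.4917 × 63.929 + 0.2773 × 65.926 + 0.0404 × 66.927 + 0.1845 × 67.925 + 0.0061 × 69.925
= 31.4339 + 18.2813 + 2.7039 + 12.5322 + 0.4265 = 65.3778 u

65.378 u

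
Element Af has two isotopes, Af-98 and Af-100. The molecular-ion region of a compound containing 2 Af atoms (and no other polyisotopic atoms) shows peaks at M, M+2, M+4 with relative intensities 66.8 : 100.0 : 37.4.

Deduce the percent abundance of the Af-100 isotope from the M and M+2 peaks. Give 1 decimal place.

Let p = fractional abundance of Af-98. I(M+2)/I(M) = [C(2,1)·p^1·(1−p)] / p^2 = 2·(1−p)/p = 100.0/66.8 = 1.4970
(1−p)/p = 1.4970/2 = 0.7485  ⇒  p = 1/(1 + 0.7485) = 0.5719
Af-98: 57.2%, Af-100: 42.8%.

42.8%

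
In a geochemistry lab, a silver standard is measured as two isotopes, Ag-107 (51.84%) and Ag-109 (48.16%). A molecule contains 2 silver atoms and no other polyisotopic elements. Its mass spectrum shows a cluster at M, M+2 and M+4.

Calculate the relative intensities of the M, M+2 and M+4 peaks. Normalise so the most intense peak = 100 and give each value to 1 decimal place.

Expanding (0.5184 + 0.4816)^2:
P(M) = 0.5184^2 = 0.268739
P(M+2) = 2 × 0.5184^1 × 0.4816^1 = 0.499323
P(M+4) = 0.4816^2 = 0.231939
The M+2 peak is largest (0.499323); scaling to 100 gives 53.8 : 100.0 : 46.5.

53.8 : 100.0 : 46.5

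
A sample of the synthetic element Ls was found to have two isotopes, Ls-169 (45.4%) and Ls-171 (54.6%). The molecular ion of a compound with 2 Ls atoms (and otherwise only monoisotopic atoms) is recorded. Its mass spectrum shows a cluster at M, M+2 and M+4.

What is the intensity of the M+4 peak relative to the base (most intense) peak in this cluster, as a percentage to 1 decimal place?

(0.454 + 0.546)^2 gives M 0.2061, M+2 0.4958, M+4 0.2981; the largest is M+2.
P(M+2) = C(2,1) × 0.454^1 × 0.546^1 = 2 × 0.4540 × 0.5460 = 0.495768 (base)
P(M+4) = C(2,2) × 0.454^0 × 0.546^2 = 1 × 1.0000 × 0.298116 = 0.298116
Relative intensity = 0.298116 / 0.495768 × 100 = 60.1

60.1%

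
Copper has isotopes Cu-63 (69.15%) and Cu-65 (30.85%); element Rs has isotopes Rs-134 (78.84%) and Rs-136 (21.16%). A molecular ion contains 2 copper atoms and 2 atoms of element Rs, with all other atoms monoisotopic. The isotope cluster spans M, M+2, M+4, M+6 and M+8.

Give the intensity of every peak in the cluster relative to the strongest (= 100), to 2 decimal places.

69.98 : 100.00 : 52.48 : 11.97 : 1.00

Copper pattern (n=2): 0.47817225 : 0.4266555 : 0.09517225
Element Rs pattern (n=2): 0.62157456 : 0.33365088 : 0.04477456
Convolve the two distributions (both contribute in 2-u steps):
  M: 0.47817225×0.62157456 = 0.297220
  M+2: 0.47817225×0.33365088 + 0.4266555×0.62157456 = 0.424741
  M+4: 0.47817225×0.04477456 + 0.4266555×0.33365088 + 0.09517225×0.62157456 = 0.222921
  M+6: 0.4266555×0.04477456 + 0.09517225×0.33365088 = 0.050858
  M+8: 0.09517225×0.04477456 = 0.004261
Scale to base peak (0.424741) = 100: 69.98 : 100.00 : 52.48 : 11.97 : 1.00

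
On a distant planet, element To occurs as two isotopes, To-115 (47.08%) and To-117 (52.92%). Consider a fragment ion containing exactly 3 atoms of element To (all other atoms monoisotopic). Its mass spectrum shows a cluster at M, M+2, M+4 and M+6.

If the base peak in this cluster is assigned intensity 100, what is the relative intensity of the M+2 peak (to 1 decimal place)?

89.0

Term probabilities: M 0.1044, M+2 0.3519, M+4 0.3955, M+6 0.1482. Base peak = M+4.
P(M+4) = C(3,2) × 0.4708^1 × 0.5292^2 = 3 × 0.4708 × 0.28005264 = 0.395546 (base)
P(M+2) = C(3,1) × 0.4708^2 × 0.5292^1 = 3 × 0.22165264 × 0.5292 = 0.351896
Relative intensity = 0.351896 / 0.395546 × 100 = 89.0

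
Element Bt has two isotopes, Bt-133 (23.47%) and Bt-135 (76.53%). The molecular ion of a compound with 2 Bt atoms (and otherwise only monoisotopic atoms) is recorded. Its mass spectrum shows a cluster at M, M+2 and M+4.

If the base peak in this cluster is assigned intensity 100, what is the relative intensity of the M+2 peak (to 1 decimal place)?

61.3

Term probabilities: M 0.0551, M+2 0.3592, M+4 0.5857. Base peak = M+4.
P(M+4) = C(2,2) × 0.2347^0 × 0.7653^2 = 1 × 1.0000 × 0.58568409 = 0.585684 (base)
P(M+2) = C(2,1) × 0.2347^1 × 0.7653^1 = 2 × 0.2347 × 0.7653 = 0.359232
Relative intensity = 0.359232 / 0.585684 × 100 = 61.3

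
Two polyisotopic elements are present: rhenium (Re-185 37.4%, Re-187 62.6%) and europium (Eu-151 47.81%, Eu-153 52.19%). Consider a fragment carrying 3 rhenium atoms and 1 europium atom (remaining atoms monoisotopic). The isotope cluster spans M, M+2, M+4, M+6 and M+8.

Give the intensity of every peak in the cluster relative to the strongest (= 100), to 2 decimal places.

Rhenium pattern (n=3): 0.05231362 : 0.26268713 : 0.43968487 : 0.24531438
Europium pattern (n=1): 0.4781 : 0.5219
Convolve the two distributions (both contribute in 2-u steps):
  M: 0.05231362×0.4781 = 0.025011
  M+2: 0.05231362×0.5219 + 0.26268713×0.4781 = 0.152893
  M+4: 0.26268713×0.5219 + 0.43968487×0.4781 = 0.347310
  M+6: 0.43968487×0.5219 + 0.24531438×0.4781 = 0.346756
  M+8: 0.24531438×0.5219 = 0.128030
Scale to base peak (0.347310) = 100: 7.20 : 44.02 : 100.00 : 99.84 : 36.86

7.20 : 44.02 : 100.00 : 99.84 : 36.86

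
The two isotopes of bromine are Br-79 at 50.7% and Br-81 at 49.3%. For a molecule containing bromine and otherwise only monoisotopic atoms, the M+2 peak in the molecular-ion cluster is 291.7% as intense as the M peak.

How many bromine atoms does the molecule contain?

3

For n independent Br atoms, I(M+2)/I(M) = n · (abundance Br-81) / (abundance Br-79) = n · 0.493/0.507.
n = 2.917 × 0.507/0.493 = 3.00 ≈ 3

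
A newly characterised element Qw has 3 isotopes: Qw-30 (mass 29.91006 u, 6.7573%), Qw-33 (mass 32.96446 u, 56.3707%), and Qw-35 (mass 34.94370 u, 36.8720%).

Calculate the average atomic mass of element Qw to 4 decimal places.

33.4879 u

Average mass = Σ (abundance × isotope mass) = 0.067573 × 29.91006 + 0.563707 × 32.96446 + 0.368720 × 34.94370
= 2.021112 + 18.582297 + 12.884441 = 33.487850 u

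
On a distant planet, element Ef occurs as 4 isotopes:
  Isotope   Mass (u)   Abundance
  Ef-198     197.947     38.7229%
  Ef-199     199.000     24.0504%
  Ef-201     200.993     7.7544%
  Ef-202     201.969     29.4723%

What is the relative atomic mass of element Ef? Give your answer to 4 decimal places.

199.6218 u

Ar = Σ fᵢ·mᵢ = 0.387229 × 197.947 + 0.240504 × 199.000 + 0.077544 × 200.993 + 0.294723 × 201.969
= 76.65082 + 47.86030 + 15.58580 + 59.52491 = 199.62183 u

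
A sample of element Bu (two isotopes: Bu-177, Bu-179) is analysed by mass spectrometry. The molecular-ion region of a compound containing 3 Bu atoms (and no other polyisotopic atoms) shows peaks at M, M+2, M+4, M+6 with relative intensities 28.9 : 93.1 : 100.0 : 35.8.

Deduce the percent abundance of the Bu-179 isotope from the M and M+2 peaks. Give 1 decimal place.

51.8%

Let p = fractional abundance of Bu-177. I(M+2)/I(M) = [C(3,1)·p^2·(1−p)] / p^3 = 3·(1−p)/p = 93.1/28.9 = 3.2215
(1−p)/p = 3.2215/3 = 1.0738  ⇒  p = 1/(1 + 1.0738) = 0.4822
Bu-177: 48.2%, Bu-179: 51.8%.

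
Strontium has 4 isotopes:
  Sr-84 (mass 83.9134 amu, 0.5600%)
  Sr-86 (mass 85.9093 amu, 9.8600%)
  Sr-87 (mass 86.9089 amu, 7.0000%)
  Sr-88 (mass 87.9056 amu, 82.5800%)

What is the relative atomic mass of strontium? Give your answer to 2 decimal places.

87.62 amu

Weight each isotope mass by its fractional abundance: 0.005600 × 83.9134 + 0.098600 × 85.9093 + 0.070000 × 86.9089 + 0.825800 × 87.9056
= 0.46992 + 8.47066 + 6.08362 + 72.59244 = 87.61664 amu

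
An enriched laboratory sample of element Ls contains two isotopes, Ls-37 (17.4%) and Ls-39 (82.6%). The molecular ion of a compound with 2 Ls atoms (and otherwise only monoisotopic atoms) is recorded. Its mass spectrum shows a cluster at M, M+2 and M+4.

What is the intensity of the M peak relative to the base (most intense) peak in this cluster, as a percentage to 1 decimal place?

Term probabilities: M 0.0303, M+2 0.2874, M+4 0.6823. Base peak = M+4.
P(M+4) = C(2,2) × 0.174^0 × 0.826^2 = 1 × 1.0000 × 0.682276 = 0.682276 (base)
P(M) = C(2,0) × 0.174^2 × 0.826^0 = 1 × 0.030276 × 1.0000 = 0.030276
Relative intensity = 0.030276 / 0.682276 × 100 = 4.4

4.4%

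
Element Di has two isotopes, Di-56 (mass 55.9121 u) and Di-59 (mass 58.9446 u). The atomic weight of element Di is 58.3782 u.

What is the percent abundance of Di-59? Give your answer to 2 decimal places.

81.32%

Let x be the fractional abundance of Di-56; then Di-59 has abundance 1 − x.
55.9121·x + 58.9446·(1 − x) = 58.3782
(55.9121 − 58.9446)·x = 58.3782 − 58.9446
x = -0.5664 / -3.0325 = 0.18678 → 18.68% Di-56, 81.32% Di-59.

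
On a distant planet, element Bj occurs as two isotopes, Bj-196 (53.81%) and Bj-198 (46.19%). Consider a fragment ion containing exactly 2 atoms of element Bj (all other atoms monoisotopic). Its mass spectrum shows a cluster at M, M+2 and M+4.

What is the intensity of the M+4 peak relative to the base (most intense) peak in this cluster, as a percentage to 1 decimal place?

42.9%

(0.5381 + 0.4619)^2 gives M 0.2896, M+2 0.4971, M+4 0.2134; the largest is M+2.
P(M+2) = C(2,1) × 0.5381^1 × 0.4619^1 = 2 × 0.5381 × 0.4619 = 0.497097 (base)
P(M+4) = C(2,2) × 0.5381^0 × 0.4619^2 = 1 × 1.0000 × 0.21335161 = 0.213352
Relative intensity = 0.213352 / 0.497097 × 100 = 42.9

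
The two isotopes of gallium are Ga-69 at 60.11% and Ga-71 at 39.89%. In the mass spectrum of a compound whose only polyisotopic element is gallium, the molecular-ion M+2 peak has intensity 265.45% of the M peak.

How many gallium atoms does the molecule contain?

4

For n independent Ga atoms, I(M+2)/I(M) = n · (abundance Ga-71) / (abundance Ga-69) = n · 0.3989/0.6011.
n = 2.6545 × 0.6011/0.3989 = 4.00 ≈ 4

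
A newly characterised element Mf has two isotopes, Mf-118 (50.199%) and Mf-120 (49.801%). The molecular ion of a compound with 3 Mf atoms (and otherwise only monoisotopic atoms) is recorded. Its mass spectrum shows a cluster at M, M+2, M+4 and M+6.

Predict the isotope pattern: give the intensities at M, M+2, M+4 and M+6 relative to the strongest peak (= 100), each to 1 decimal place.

33.6 : 100.0 : 99.2 : 32.8

Expanding (0.50199 + 0.49801)^3:
P(M) = 0.50199^3 = 0.126498
P(M+2) = 3 × 0.50199^2 × 0.49801^1 = 0.376487
P(M+4) = 3 × 0.50199^1 × 0.49801^2 = 0.373502
P(M+6) = 0.49801^3 = 0.123513
The M+2 peak is largest (0.376487); scaling to 100 gives 33.6 : 100.0 : 99.2 : 32.8.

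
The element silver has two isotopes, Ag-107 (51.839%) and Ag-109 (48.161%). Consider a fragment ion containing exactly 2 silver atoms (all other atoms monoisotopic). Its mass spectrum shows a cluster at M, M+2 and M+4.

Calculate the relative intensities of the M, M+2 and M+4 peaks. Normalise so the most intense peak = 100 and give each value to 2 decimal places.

Each Ag atom is independently Ag-107 (p = 0.51839) or Ag-109 (q = 0.48161); the cluster is the binomial expansion (p + q)^2.
P(M) = 0.51839^2 = 0.268728
P(M+2) = 2 × 0.51839^1 × 0.48161^1 = 0.499324
P(M+4) = 0.48161^2 = 0.231948
The M+2 peak is largest (0.499324); scaling to 100 gives 53.82 : 100.00 : 46.45.

53.82 : 100.00 : 46.45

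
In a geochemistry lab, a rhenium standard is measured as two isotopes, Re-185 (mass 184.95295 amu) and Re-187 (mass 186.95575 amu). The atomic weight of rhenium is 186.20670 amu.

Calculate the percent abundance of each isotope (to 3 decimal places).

Re-185: 37.400%, Re-187: 62.600%

Let x be the fractional abundance of Re-185; then Re-187 has abundance 1 − x.
184.95295·x + 186.95575·(1 − x) = 186.20670
(184.95295 − 186.95575)·x = 186.20670 − 186.95575
x = -0.74905 / -2.00280 = 0.37400 → 37.400% Re-185, 62.600% Re-187.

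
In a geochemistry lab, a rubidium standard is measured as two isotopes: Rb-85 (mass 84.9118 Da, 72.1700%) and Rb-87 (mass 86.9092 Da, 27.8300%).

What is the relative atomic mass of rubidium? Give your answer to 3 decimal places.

85.468 Da

Average mass = Σ (abundance × isotope mass) = 0.721700 × 84.9118 + 0.278300 × 86.9092
= 61.28085 + 24.18683 = 85.46768 Da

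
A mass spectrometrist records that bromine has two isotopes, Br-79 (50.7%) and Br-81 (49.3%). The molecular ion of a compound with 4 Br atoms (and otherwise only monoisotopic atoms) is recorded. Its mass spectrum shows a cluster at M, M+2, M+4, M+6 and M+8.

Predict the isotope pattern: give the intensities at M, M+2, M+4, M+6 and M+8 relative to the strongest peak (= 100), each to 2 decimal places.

17.63 : 68.56 : 100.00 : 64.83 : 15.76

Expanding (0.507 + 0.493)^4:
P(M) = 0.507^4 = 0.066074
P(M+2) = 4 × 0.507^3 × 0.493^1 = 0.256999
P(M+4) = 6 × 0.507^2 × 0.493^2 = 0.374853
P(M+6) = 4 × 0.507^1 × 0.493^3 = 0.243001
P(M+8) = 0.493^4 = 0.059073
The M+4 peak is largest (0.374853); scaling to 100 gives 17.63 : 68.56 : 100.00 : 64.83 : 15.76.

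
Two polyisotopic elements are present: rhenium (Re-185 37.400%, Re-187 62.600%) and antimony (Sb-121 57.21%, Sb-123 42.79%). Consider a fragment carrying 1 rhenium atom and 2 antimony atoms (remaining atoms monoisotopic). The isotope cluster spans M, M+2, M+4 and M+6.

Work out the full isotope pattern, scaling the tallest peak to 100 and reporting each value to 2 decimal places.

31.55 : 100.00 : 96.64 : 29.54

Rhenium pattern (n=1): 0.3740 : 0.6260
Antimony pattern (n=2): 0.32729841 : 0.48960318 : 0.18309841
Convolve the two distributions (both contribute in 2-u steps):
  M: 0.3740×0.32729841 = 0.122410
  M+2: 0.3740×0.48960318 + 0.6260×0.32729841 = 0.388000
  M+4: 0.3740×0.18309841 + 0.6260×0.48960318 = 0.374970
  M+6: 0.6260×0.18309841 = 0.114620
Scale to base peak (0.388000) = 100: 31.55 : 100.00 : 96.64 : 29.54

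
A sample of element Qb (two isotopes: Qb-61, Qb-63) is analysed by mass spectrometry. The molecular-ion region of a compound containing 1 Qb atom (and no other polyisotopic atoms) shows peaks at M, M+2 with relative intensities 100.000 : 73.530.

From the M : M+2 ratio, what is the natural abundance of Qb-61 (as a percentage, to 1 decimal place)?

Let p = fractional abundance of Qb-61. I(M+2)/I(M) = [C(1,1)·p^0·(1−p)] / p^1 = 1·(1−p)/p = 73.530/100.000 = 0.7353
(1−p)/p = 0.7353/1 = 0.7353  ⇒  p = 1/(1 + 0.7353) = 0.5763
Qb-61: 57.6%, Qb-63: 42.4%.

57.6%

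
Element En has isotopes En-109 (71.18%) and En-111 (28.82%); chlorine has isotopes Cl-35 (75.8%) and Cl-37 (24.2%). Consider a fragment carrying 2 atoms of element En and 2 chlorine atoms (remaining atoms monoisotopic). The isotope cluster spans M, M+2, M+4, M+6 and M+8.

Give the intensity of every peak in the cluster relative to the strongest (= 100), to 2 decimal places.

69.05 : 100.00 : 54.06 : 12.93 : 1.15

Element En pattern (n=2): 0.50665924 : 0.41028152 : 0.08305924
Chlorine pattern (n=2): 0.574564 : 0.366872 : 0.058564
Convolve the two distributions (both contribute in 2-u steps):
  M: 0.50665924×0.574564 = 0.291108
  M+2: 0.50665924×0.366872 + 0.41028152×0.574564 = 0.421612
  M+4: 0.50665924×0.058564 + 0.41028152×0.366872 + 0.08305924×0.574564 = 0.227916
  M+6: 0.41028152×0.058564 + 0.08305924×0.366872 = 0.054500
  M+8: 0.08305924×0.058564 = 0.004864
Scale to base peak (0.421612) = 100: 69.05 : 100.00 : 54.06 : 12.93 : 1.15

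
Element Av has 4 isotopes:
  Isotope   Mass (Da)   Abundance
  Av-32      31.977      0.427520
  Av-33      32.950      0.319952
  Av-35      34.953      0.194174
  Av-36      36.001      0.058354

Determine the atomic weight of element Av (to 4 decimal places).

33.1010 Da

The abundance-weighted mean is 0.427520 × 31.977 + 0.319952 × 32.950 + 0.194174 × 34.953 + 0.058354 × 36.001
= 13.67081 + 10.54242 + 6.78696 + 2.10080 = 33.10099 Da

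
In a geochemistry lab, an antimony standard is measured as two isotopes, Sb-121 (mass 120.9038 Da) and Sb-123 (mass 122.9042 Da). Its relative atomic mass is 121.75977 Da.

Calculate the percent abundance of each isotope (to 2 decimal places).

With x = fraction of Sb-121 (so Sb-123 is 1 − x):
120.9038·x + 122.9042·(1 − x) = 121.75977
(120.9038 − 122.9042)·x = 121.75977 − 122.9042
x = -1.14443 / -2.0004 = 0.57210 → 57.21% Sb-121, 42.79% Sb-123.

Sb-121: 57.21%, Sb-123: 42.79%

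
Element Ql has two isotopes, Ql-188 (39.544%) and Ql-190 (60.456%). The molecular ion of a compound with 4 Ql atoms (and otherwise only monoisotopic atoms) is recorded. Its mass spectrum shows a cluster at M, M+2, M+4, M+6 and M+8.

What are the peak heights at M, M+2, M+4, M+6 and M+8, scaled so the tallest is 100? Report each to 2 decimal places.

7.00 : 42.78 : 98.11 : 100.00 : 38.22

Each Ql atom is independently Ql-188 (p = 0.39544) or Ql-190 (q = 0.60456); the cluster is the binomial expansion (p + q)^4.
P(M) = 0.39544^4 = 0.024452
P(M+2) = 4 × 0.39544^3 × 0.60456^1 = 0.149534
P(M+4) = 6 × 0.39544^2 × 0.60456^2 = 0.342919
P(M+6) = 4 × 0.39544^1 × 0.60456^3 = 0.349509
P(M+8) = 0.60456^4 = 0.133585
The M+6 peak is largest (0.349509); scaling to 100 gives 7.00 : 42.78 : 98.11 : 100.00 : 38.22.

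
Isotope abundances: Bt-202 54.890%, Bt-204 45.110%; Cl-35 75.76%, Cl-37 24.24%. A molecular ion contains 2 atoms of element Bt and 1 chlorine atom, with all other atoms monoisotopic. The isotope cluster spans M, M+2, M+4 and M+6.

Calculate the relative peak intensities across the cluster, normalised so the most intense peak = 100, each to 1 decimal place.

50.9 : 100.0 : 61.2 : 11.0

Element Bt pattern (n=2): 0.30129121 : 0.49521758 : 0.20349121
Chlorine pattern (n=1): 0.7576 : 0.2424
Convolve the two distributions (both contribute in 2-u steps):
  M: 0.30129121×0.7576 = 0.228258
  M+2: 0.30129121×0.2424 + 0.49521758×0.7576 = 0.448210
  M+4: 0.49521758×0.2424 + 0.20349121×0.7576 = 0.274206
  M+6: 0.20349121×0.2424 = 0.049326
Scale to base peak (0.448210) = 100: 50.9 : 100.0 : 61.2 : 11.0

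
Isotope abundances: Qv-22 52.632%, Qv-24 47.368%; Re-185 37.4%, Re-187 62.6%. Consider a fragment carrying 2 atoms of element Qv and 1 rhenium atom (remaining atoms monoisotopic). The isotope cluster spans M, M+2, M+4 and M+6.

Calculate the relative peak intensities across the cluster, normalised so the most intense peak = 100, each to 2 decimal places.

26.16 : 90.87 : 100.00 : 35.46

Element Qv pattern (n=2): 0.27701274 : 0.49861452 : 0.22437274
Rhenium pattern (n=1): 0.3740 : 0.6260
Convolve the two distributions (both contribute in 2-u steps):
  M: 0.27701274×0.3740 = 0.103603
  M+2: 0.27701274×0.6260 + 0.49861452×0.3740 = 0.359892
  M+4: 0.49861452×0.6260 + 0.22437274×0.3740 = 0.396048
  M+6: 0.22437274×0.6260 = 0.140457
Scale to base peak (0.396048) = 100: 26.16 : 90.87 : 100.00 : 35.46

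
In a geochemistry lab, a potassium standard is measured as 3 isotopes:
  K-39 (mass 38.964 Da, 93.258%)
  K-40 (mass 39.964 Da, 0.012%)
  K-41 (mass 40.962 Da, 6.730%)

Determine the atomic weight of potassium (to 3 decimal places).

Ar = Σ fᵢ·mᵢ = 0.93258 × 38.964 + 0.00012 × 39.964 + 0.06730 × 40.962
= 36.3370 + 0.0048 + 2.7567 = 39.0985 Da

39.099 Da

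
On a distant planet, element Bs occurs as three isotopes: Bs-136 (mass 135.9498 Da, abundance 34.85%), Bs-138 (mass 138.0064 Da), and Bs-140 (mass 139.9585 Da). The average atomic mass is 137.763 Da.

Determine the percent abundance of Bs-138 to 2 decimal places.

40.90%

Let x and y be the fractions of Bs-138 and Bs-140. Then x + y = 1 − 0.3485 = 0.6515 and 138.0064x + 139.9585y = 137.763 − 0.3485×135.9498 = 90.3844947.
Substituting: 138.0064x + 139.9585(0.6515 − x) = 90.3844947
(138.0064 − 139.9585)x = -0.79846805  ⇒  x = 0.40903, y = 0.24247
Bs-138: 40.90%, Bs-140: 24.25%.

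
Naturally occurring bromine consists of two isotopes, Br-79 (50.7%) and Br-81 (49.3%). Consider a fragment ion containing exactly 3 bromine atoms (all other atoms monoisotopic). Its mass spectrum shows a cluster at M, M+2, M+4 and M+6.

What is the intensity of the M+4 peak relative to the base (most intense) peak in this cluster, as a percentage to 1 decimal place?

Term probabilities: M 0.1303, M+2 0.3802, M+4 0.3697, M+6 0.1198. Base peak = M+2.
P(M+2) = C(3,1) × 0.507^2 × 0.493^1 = 3 × 0.257049 × 0.4930 = 0.380175 (base)
P(M+4) = C(3,2) × 0.507^1 × 0.493^2 = 3 × 0.5070 × 0.243049 = 0.369678
Relative intensity = 0.369678 / 0.380175 × 100 = 97.2

97.2%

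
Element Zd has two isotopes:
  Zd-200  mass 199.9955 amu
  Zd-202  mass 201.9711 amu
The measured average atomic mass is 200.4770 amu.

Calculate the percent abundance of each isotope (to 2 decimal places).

Let x be the fractional abundance of Zd-200; then Zd-202 has abundance 1 − x.
199.9955·x + 201.9711·(1 − x) = 200.4770
(199.9955 − 201.9711)·x = 200.4770 − 201.9711
x = -1.4941 / -1.9756 = 0.75628 → 75.63% Zd-200, 24.37% Zd-202.

Zd-200: 75.63%, Zd-202: 24.37%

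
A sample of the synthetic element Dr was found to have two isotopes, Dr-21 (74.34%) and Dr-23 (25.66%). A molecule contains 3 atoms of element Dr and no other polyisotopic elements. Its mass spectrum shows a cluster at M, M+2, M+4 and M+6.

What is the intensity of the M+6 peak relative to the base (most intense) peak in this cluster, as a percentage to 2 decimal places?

Binomial terms of (0.7434 + 0.2566)^3: M 0.4108, M+2 0.4254, M+4 0.1468, M+6 0.0169 → M+2 is the base peak.
P(M+2) = C(3,1) × 0.7434^2 × 0.2566^1 = 3 × 0.55264356 × 0.2566 = 0.425425 (base)
P(M+6) = C(3,3) × 0.7434^0 × 0.2566^3 = 1 × 1.0000 × 0.01689546 = 0.016895
Relative intensity = 0.016895 / 0.425425 × 100 = 3.97

3.97%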